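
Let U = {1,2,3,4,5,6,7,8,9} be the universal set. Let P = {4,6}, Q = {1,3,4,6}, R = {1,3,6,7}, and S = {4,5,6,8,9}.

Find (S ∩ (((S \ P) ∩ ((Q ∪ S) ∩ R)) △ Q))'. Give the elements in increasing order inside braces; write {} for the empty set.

{1,2,3,5,7,8,9}

S \ P = {5,8,9}
Q ∪ S = {1,3,4,5,6,8,9}
(Q ∪ S) ∩ R = {1,3,6}
(S \ P) ∩ ((Q ∪ S) ∩ R) = {}
((S \ P) ∩ ((Q ∪ S) ∩ R)) △ Q = {1,3,4,6}
S ∩ (((S \ P) ∩ ((Q ∪ S) ∩ R)) △ Q) = {4,6}
(S ∩ (((S \ P) ∩ ((Q ∪ S) ∩ R)) △ Q))' = {1,2,3,5,7,8,9}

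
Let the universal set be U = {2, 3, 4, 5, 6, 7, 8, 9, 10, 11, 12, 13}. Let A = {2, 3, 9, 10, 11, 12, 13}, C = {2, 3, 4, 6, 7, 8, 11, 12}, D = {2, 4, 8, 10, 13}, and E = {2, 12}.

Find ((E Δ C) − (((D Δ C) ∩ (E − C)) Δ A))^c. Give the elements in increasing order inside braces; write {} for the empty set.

E Δ C = {3, 4, 6, 7, 8, 11}
D Δ C = {3, 6, 7, 10, 11, 12, 13}
E − C = {}
(D Δ C) ∩ (E − C) = {}
((D Δ C) ∩ (E − C)) Δ A = {2, 3, 9, 10, 11, 12, 13}
(E Δ C) − (((D Δ C) ∩ (E − C)) Δ A) = {4, 6, 7, 8}
((E Δ C) − (((D Δ C) ∩ (E − C)) Δ A))^c = {2, 3, 5, 9, 10, 11, 12, 13}

{2, 3, 5, 9, 10, 11, 12, 13}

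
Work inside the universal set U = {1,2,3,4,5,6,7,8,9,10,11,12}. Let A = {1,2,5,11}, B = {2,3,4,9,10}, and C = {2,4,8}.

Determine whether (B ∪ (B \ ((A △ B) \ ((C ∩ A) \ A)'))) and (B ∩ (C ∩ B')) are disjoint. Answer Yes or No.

Yes

A △ B = {1,3,4,5,9,10,11}
C ∩ A = {2}
(C ∩ A) \ A = {}
((C ∩ A) \ A)' = {1,2,3,4,5,6,7,8,9,10,11,12}
(A △ B) \ ((C ∩ A) \ A)' = {}
B \ ((A △ B) \ ((C ∩ A) \ A)') = {2,3,4,9,10}
B ∪ (B \ ((A △ B) \ ((C ∩ A) \ A)')) = {2,3,4,9,10}
B' = {1,5,6,7,8,11,12}
C ∩ B' = {8}
B ∩ (C ∩ B') = {}
{2,3,4,9,10} and {} share no elements.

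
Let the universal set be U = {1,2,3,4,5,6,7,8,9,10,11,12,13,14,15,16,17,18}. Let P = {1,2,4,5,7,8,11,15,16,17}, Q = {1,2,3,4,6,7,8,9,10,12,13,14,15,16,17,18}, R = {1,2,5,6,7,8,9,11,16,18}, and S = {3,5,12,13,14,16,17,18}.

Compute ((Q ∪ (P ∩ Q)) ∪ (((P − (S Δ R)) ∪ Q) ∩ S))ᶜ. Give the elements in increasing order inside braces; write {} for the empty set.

P ∩ Q = {1,2,4,7,8,15,16,17}
Q ∪ (P ∩ Q) = {1,2,3,4,6,7,8,9,10,12,13,14,15,16,17,18}
S Δ R = {1,2,3,6,7,8,9,11,12,13,14,17}
P − (S Δ R) = {4,5,15,16}
(P − (S Δ R)) ∪ Q = {1,2,3,4,5,6,7,8,9,10,12,13,14,15,16,17,18}
((P − (S Δ R)) ∪ Q) ∩ S = {3,5,12,13,14,16,17,18}
(Q ∪ (P ∩ Q)) ∪ (((P − (S Δ R)) ∪ Q) ∩ S) = {1,2,3,4,5,6,7,8,9,10,12,13,14,15,16,17,18}
((Q ∪ (P ∩ Q)) ∪ (((P − (S Δ R)) ∪ Q) ∩ S))ᶜ = {11}

{11}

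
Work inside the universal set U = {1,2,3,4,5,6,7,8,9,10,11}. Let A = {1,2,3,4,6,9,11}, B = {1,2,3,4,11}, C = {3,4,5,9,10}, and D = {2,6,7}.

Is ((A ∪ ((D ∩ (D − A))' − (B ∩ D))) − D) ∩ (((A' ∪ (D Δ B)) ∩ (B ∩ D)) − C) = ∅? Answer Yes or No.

D − A = {7}
D ∩ (D − A) = {7}
(D ∩ (D − A))' = {1,2,3,4,5,6,8,9,10,11}
B ∩ D = {2}
(D ∩ (D − A))' − (B ∩ D) = {1,3,4,5,6,8,9,10,11}
A ∪ ((D ∩ (D − A))' − (B ∩ D)) = {1,2,3,4,5,6,8,9,10,11}
(A ∪ ((D ∩ (D − A))' − (B ∩ D))) − D = {1,3,4,5,8,9,10,11}
A' = {5,7,8,10}
D Δ B = {1,3,4,6,7,11}
A' ∪ (D Δ B) = {1,3,4,5,6,7,8,10,11}
(A' ∪ (D Δ B)) ∩ (B ∩ D) = {}
((A' ∪ (D Δ B)) ∩ (B ∩ D)) − C = {}
{1,3,4,5,8,9,10,11} and {} share no elements.

Yes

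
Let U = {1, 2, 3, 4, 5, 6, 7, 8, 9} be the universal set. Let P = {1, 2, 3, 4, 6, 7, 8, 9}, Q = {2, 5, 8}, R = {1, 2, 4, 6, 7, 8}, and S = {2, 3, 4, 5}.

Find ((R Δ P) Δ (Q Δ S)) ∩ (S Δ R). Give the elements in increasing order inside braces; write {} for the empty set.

R Δ P = {3, 9}
Q Δ S = {3, 4, 8}
(R Δ P) Δ (Q Δ S) = {4, 8, 9}
S Δ R = {1, 3, 5, 6, 7, 8}
((R Δ P) Δ (Q Δ S)) ∩ (S Δ R) = {8}

{8}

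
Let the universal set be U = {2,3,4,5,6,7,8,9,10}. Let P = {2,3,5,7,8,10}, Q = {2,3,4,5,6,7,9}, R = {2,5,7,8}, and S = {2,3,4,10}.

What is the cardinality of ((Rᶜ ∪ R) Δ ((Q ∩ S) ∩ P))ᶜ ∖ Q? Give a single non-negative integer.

0

Rᶜ = {3,4,6,9,10}
Rᶜ ∪ R = {2,3,4,5,6,7,8,9,10}
Q ∩ S = {2,3,4}
(Q ∩ S) ∩ P = {2,3}
(Rᶜ ∪ R) Δ ((Q ∩ S) ∩ P) = {4,5,6,7,8,9,10}
((Rᶜ ∪ R) Δ ((Q ∩ S) ∩ P))ᶜ = {2,3}
((Rᶜ ∪ R) Δ ((Q ∩ S) ∩ P))ᶜ ∖ Q = {}
|((Rᶜ ∪ R) Δ ((Q ∩ S) ∩ P))ᶜ ∖ Q| = 0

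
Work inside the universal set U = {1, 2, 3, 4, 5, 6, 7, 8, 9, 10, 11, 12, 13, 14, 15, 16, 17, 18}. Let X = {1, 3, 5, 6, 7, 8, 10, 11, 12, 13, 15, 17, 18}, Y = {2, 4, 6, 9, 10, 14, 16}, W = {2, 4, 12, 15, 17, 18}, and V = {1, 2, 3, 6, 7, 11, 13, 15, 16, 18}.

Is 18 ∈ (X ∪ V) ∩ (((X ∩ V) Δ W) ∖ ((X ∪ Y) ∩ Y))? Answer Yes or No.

18 ∈ X and 18 ∈ V, so 18 ∈ X ∪ V
18 ∈ X and 18 ∈ V, so 18 ∈ X ∩ V
18 ∈ (X ∩ V) and 18 ∈ W, so 18 ∉ (X ∩ V) Δ W
18 ∈ X and 18 ∉ Y, so 18 ∈ X ∪ Y
18 ∈ (X ∪ Y) and 18 ∉ Y, so 18 ∉ (X ∪ Y) ∩ Y
18 ∉ ((X ∩ V) Δ W) and 18 ∉ ((X ∪ Y) ∩ Y), so 18 ∉ ((X ∩ V) Δ W) ∖ ((X ∪ Y) ∩ Y)
18 ∈ (X ∪ V) and 18 ∉ (((X ∩ V) Δ W) ∖ ((X ∪ Y) ∩ Y)), so 18 ∉ (X ∪ V) ∩ (((X ∩ V) Δ W) ∖ ((X ∪ Y) ∩ Y))

No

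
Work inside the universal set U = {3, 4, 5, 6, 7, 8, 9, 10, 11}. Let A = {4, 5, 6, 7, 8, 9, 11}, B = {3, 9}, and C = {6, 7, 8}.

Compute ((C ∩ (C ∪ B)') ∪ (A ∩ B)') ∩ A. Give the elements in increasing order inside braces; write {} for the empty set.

C ∪ B = {3, 6, 7, 8, 9}
(C ∪ B)' = {4, 5, 10, 11}
C ∩ (C ∪ B)' = {}
A ∩ B = {9}
(A ∩ B)' = {3, 4, 5, 6, 7, 8, 10, 11}
(C ∩ (C ∪ B)') ∪ (A ∩ B)' = {3, 4, 5, 6, 7, 8, 10, 11}
((C ∩ (C ∪ B)') ∪ (A ∩ B)') ∩ A = {4, 5, 6, 7, 8, 11}

{4, 5, 6, 7, 8, 11}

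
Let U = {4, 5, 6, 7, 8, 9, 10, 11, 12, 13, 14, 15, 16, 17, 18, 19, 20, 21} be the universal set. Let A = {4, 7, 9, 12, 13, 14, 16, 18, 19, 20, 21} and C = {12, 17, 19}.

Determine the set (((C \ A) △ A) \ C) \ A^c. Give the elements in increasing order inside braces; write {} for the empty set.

{4, 7, 9, 13, 14, 16, 18, 20, 21}

C \ A = {17}
(C \ A) △ A = {4, 7, 9, 12, 13, 14, 16, 17, 18, 19, 20, 21}
((C \ A) △ A) \ C = {4, 7, 9, 13, 14, 16, 18, 20, 21}
A^c = {5, 6, 8, 10, 11, 15, 17}
(((C \ A) △ A) \ C) \ A^c = {4, 7, 9, 13, 14, 16, 18, 20, 21}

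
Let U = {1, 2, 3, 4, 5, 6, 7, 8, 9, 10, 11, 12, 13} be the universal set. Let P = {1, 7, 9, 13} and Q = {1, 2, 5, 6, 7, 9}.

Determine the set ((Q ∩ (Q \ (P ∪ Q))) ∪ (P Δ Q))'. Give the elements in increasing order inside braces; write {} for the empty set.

{1, 3, 4, 7, 8, 9, 10, 11, 12}

P ∪ Q = {1, 2, 5, 6, 7, 9, 13}
Q \ (P ∪ Q) = {}
Q ∩ (Q \ (P ∪ Q)) = {}
P Δ Q = {2, 5, 6, 13}
(Q ∩ (Q \ (P ∪ Q))) ∪ (P Δ Q) = {2, 5, 6, 13}
((Q ∩ (Q \ (P ∪ Q))) ∪ (P Δ Q))' = {1, 3, 4, 7, 8, 9, 10, 11, 12}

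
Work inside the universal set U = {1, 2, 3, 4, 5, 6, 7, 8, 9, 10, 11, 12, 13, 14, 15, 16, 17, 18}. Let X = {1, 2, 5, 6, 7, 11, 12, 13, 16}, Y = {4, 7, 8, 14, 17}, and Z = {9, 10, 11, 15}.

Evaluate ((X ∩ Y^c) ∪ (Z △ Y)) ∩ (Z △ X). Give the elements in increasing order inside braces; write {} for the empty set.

{1, 2, 5, 6, 7, 9, 10, 12, 13, 15, 16}

Y^c = {1, 2, 3, 5, 6, 9, 10, 11, 12, 13, 15, 16, 18}
X ∩ Y^c = {1, 2, 5, 6, 11, 12, 13, 16}
Z △ Y = {4, 7, 8, 9, 10, 11, 14, 15, 17}
(X ∩ Y^c) ∪ (Z △ Y) = {1, 2, 4, 5, 6, 7, 8, 9, 10, 11, 12, 13, 14, 15, 16, 17}
Z △ X = {1, 2, 5, 6, 7, 9, 10, 12, 13, 15, 16}
((X ∩ Y^c) ∪ (Z △ Y)) ∩ (Z △ X) = {1, 2, 5, 6, 7, 9, 10, 12, 13, 15, 16}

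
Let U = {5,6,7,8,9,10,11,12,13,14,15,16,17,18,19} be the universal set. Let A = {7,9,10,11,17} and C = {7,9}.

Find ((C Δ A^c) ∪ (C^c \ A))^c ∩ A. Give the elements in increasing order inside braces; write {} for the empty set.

{10,11,17}

A^c = {5,6,8,12,13,14,15,16,18,19}
C Δ A^c = {5,6,7,8,9,12,13,14,15,16,18,19}
C^c = {5,6,8,10,11,12,13,14,15,16,17,18,19}
C^c \ A = {5,6,8,12,13,14,15,16,18,19}
(C Δ A^c) ∪ (C^c \ A) = {5,6,7,8,9,12,13,14,15,16,18,19}
((C Δ A^c) ∪ (C^c \ A))^c = {10,11,17}
((C Δ A^c) ∪ (C^c \ A))^c ∩ A = {10,11,17}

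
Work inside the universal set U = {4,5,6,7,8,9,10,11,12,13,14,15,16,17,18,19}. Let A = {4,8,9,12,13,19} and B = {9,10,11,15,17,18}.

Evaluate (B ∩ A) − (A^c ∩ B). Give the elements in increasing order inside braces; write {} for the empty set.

B ∩ A = {9}
A^c = {5,6,7,10,11,14,15,16,17,18}
A^c ∩ B = {10,11,15,17,18}
(B ∩ A) − (A^c ∩ B) = {9}

{9}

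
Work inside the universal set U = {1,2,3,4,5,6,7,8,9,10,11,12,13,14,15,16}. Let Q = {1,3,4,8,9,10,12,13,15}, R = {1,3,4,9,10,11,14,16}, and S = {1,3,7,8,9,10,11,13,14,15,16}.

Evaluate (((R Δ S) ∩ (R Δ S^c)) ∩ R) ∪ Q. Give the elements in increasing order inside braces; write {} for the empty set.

{1,3,4,8,9,10,12,13,15}

R Δ S = {4,7,8,13,15}
S^c = {2,4,5,6,12}
R Δ S^c = {1,2,3,5,6,9,10,11,12,14,16}
(R Δ S) ∩ (R Δ S^c) = {}
((R Δ S) ∩ (R Δ S^c)) ∩ R = {}
(((R Δ S) ∩ (R Δ S^c)) ∩ R) ∪ Q = {1,3,4,8,9,10,12,13,15}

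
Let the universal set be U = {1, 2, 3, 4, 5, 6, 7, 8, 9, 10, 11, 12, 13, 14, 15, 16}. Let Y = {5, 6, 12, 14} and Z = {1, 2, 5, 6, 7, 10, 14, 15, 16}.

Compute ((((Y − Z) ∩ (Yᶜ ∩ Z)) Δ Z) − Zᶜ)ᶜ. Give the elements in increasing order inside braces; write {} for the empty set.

{3, 4, 8, 9, 11, 12, 13}

Y − Z = {12}
Yᶜ = {1, 2, 3, 4, 7, 8, 9, 10, 11, 13, 15, 16}
Yᶜ ∩ Z = {1, 2, 7, 10, 15, 16}
(Y − Z) ∩ (Yᶜ ∩ Z) = {}
((Y − Z) ∩ (Yᶜ ∩ Z)) Δ Z = {1, 2, 5, 6, 7, 10, 14, 15, 16}
Zᶜ = {3, 4, 8, 9, 11, 12, 13}
(((Y − Z) ∩ (Yᶜ ∩ Z)) Δ Z) − Zᶜ = {1, 2, 5, 6, 7, 10, 14, 15, 16}
((((Y − Z) ∩ (Yᶜ ∩ Z)) Δ Z) − Zᶜ)ᶜ = {3, 4, 8, 9, 11, 12, 13}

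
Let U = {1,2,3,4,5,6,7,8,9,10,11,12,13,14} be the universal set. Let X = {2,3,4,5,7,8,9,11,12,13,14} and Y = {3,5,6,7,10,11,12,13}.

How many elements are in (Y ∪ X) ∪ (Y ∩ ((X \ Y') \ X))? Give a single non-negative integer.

13

Y ∪ X = {2,3,4,5,6,7,8,9,10,11,12,13,14}
Y' = {1,2,4,8,9,14}
X \ Y' = {3,5,7,11,12,13}
(X \ Y') \ X = {}
Y ∩ ((X \ Y') \ X) = {}
(Y ∪ X) ∪ (Y ∩ ((X \ Y') \ X)) = {2,3,4,5,6,7,8,9,10,11,12,13,14}
|(Y ∪ X) ∪ (Y ∩ ((X \ Y') \ X))| = 13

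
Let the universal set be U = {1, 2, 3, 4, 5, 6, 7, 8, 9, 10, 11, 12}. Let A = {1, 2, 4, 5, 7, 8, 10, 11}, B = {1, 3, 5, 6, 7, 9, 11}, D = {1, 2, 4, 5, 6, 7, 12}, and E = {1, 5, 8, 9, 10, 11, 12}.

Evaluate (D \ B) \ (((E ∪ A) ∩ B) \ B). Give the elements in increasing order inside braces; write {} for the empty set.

{2, 4, 12}

D \ B = {2, 4, 12}
E ∪ A = {1, 2, 4, 5, 7, 8, 9, 10, 11, 12}
(E ∪ A) ∩ B = {1, 5, 7, 9, 11}
((E ∪ A) ∩ B) \ B = {}
(D \ B) \ (((E ∪ A) ∩ B) \ B) = {2, 4, 12}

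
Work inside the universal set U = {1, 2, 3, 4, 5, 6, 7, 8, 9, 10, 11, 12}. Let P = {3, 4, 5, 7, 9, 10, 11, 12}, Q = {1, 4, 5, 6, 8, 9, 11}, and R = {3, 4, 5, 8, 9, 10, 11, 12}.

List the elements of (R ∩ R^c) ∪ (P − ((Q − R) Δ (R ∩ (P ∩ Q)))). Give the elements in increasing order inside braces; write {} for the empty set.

{3, 7, 10, 12}

R^c = {1, 2, 6, 7}
R ∩ R^c = {}
Q − R = {1, 6}
P ∩ Q = {4, 5, 9, 11}
R ∩ (P ∩ Q) = {4, 5, 9, 11}
(Q − R) Δ (R ∩ (P ∩ Q)) = {1, 4, 5, 6, 9, 11}
P − ((Q − R) Δ (R ∩ (P ∩ Q))) = {3, 7, 10, 12}
(R ∩ R^c) ∪ (P − ((Q − R) Δ (R ∩ (P ∩ Q)))) = {3, 7, 10, 12}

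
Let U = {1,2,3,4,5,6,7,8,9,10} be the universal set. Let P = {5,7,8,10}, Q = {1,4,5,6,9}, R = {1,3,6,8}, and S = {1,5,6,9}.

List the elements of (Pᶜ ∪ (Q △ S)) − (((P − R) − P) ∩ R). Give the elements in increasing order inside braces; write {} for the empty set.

Pᶜ = {1,2,3,4,6,9}
Q △ S = {4}
Pᶜ ∪ (Q △ S) = {1,2,3,4,6,9}
P − R = {5,7,10}
(P − R) − P = {}
((P − R) − P) ∩ R = {}
(Pᶜ ∪ (Q △ S)) − (((P − R) − P) ∩ R) = {1,2,3,4,6,9}

{1,2,3,4,6,9}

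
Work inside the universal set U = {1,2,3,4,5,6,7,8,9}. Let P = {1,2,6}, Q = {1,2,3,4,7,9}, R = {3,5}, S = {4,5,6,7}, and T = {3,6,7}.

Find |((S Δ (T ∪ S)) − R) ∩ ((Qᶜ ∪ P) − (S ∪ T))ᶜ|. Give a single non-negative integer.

0

T ∪ S = {3,4,5,6,7}
S Δ (T ∪ S) = {3}
(S Δ (T ∪ S)) − R = {}
Qᶜ = {5,6,8}
Qᶜ ∪ P = {1,2,5,6,8}
S ∪ T = {3,4,5,6,7}
(Qᶜ ∪ P) − (S ∪ T) = {1,2,8}
((Qᶜ ∪ P) − (S ∪ T))ᶜ = {3,4,5,6,7,9}
((S Δ (T ∪ S)) − R) ∩ ((Qᶜ ∪ P) − (S ∪ T))ᶜ = {}
|((S Δ (T ∪ S)) − R) ∩ ((Qᶜ ∪ P) − (S ∪ T))ᶜ| = 0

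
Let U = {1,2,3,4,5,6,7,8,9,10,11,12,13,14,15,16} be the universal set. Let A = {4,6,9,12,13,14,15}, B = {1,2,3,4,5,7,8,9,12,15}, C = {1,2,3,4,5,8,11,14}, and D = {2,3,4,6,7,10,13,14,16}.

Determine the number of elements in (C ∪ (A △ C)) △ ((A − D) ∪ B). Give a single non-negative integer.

5

A △ C = {1,2,3,5,6,8,9,11,12,13,15}
C ∪ (A △ C) = {1,2,3,4,5,6,8,9,11,12,13,14,15}
A − D = {9,12,15}
(A − D) ∪ B = {1,2,3,4,5,7,8,9,12,15}
(C ∪ (A △ C)) △ ((A − D) ∪ B) = {6,7,11,13,14}
|(C ∪ (A △ C)) △ ((A − D) ∪ B)| = 5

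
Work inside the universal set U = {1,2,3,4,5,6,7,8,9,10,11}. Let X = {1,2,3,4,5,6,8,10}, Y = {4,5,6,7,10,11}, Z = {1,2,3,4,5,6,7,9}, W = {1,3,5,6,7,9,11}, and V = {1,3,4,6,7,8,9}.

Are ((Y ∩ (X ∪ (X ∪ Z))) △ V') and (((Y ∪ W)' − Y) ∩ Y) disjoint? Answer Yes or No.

Yes

X ∪ Z = {1,2,3,4,5,6,7,8,9,10}
X ∪ (X ∪ Z) = {1,2,3,4,5,6,7,8,9,10}
Y ∩ (X ∪ (X ∪ Z)) = {4,5,6,7,10}
V' = {2,5,10,11}
(Y ∩ (X ∪ (X ∪ Z))) △ V' = {2,4,6,7,11}
Y ∪ W = {1,3,4,5,6,7,9,10,11}
(Y ∪ W)' = {2,8}
(Y ∪ W)' − Y = {2,8}
((Y ∪ W)' − Y) ∩ Y = {}
{2,4,6,7,11} and {} share no elements.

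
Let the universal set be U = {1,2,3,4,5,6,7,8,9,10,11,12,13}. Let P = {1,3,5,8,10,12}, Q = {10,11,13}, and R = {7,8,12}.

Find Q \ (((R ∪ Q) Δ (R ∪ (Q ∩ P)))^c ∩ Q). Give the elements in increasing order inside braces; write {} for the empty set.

R ∪ Q = {7,8,10,11,12,13}
Q ∩ P = {10}
R ∪ (Q ∩ P) = {7,8,10,12}
(R ∪ Q) Δ (R ∪ (Q ∩ P)) = {11,13}
((R ∪ Q) Δ (R ∪ (Q ∩ P)))^c = {1,2,3,4,5,6,7,8,9,10,12}
((R ∪ Q) Δ (R ∪ (Q ∩ P)))^c ∩ Q = {10}
Q \ (((R ∪ Q) Δ (R ∪ (Q ∩ P)))^c ∩ Q) = {11,13}

{11,13}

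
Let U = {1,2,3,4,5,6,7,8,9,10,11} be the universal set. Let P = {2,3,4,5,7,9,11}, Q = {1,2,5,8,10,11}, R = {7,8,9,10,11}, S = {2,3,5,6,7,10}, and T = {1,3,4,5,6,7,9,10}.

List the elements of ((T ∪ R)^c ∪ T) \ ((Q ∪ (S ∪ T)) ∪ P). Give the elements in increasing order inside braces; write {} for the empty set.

T ∪ R = {1,3,4,5,6,7,8,9,10,11}
(T ∪ R)^c = {2}
(T ∪ R)^c ∪ T = {1,2,3,4,5,6,7,9,10}
S ∪ T = {1,2,3,4,5,6,7,9,10}
Q ∪ (S ∪ T) = {1,2,3,4,5,6,7,8,9,10,11}
(Q ∪ (S ∪ T)) ∪ P = {1,2,3,4,5,6,7,8,9,10,11}
((T ∪ R)^c ∪ T) \ ((Q ∪ (S ∪ T)) ∪ P) = {}

{}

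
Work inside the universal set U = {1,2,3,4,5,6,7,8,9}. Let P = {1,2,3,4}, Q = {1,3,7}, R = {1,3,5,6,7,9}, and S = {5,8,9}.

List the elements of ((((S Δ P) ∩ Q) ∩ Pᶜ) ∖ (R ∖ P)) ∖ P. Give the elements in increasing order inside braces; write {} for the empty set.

{}

S Δ P = {1,2,3,4,5,8,9}
(S Δ P) ∩ Q = {1,3}
Pᶜ = {5,6,7,8,9}
((S Δ P) ∩ Q) ∩ Pᶜ = {}
R ∖ P = {5,6,7,9}
(((S Δ P) ∩ Q) ∩ Pᶜ) ∖ (R ∖ P) = {}
((((S Δ P) ∩ Q) ∩ Pᶜ) ∖ (R ∖ P)) ∖ P = {}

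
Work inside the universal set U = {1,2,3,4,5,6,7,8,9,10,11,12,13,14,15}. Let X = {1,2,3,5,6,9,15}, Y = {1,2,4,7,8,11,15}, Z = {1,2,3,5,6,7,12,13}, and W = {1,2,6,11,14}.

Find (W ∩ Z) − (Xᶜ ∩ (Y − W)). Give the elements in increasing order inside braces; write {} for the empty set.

{1,2,6}

W ∩ Z = {1,2,6}
Xᶜ = {4,7,8,10,11,12,13,14}
Y − W = {4,7,8,15}
Xᶜ ∩ (Y − W) = {4,7,8}
(W ∩ Z) − (Xᶜ ∩ (Y − W)) = {1,2,6}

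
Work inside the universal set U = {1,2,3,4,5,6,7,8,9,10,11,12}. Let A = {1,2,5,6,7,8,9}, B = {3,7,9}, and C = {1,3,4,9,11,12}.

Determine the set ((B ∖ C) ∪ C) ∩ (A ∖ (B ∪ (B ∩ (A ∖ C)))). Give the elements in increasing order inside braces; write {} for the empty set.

B ∖ C = {7}
(B ∖ C) ∪ C = {1,3,4,7,9,11,12}
A ∖ C = {2,5,6,7,8}
B ∩ (A ∖ C) = {7}
B ∪ (B ∩ (A ∖ C)) = {3,7,9}
A ∖ (B ∪ (B ∩ (A ∖ C))) = {1,2,5,6,8}
((B ∖ C) ∪ C) ∩ (A ∖ (B ∪ (B ∩ (A ∖ C)))) = {1}

{1}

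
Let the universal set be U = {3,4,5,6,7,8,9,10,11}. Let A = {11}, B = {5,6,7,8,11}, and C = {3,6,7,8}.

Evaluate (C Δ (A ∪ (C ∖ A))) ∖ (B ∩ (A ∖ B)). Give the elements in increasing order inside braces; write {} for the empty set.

C ∖ A = {3,6,7,8}
A ∪ (C ∖ A) = {3,6,7,8,11}
C Δ (A ∪ (C ∖ A)) = {11}
A ∖ B = {}
B ∩ (A ∖ B) = {}
(C Δ (A ∪ (C ∖ A))) ∖ (B ∩ (A ∖ B)) = {11}

{11}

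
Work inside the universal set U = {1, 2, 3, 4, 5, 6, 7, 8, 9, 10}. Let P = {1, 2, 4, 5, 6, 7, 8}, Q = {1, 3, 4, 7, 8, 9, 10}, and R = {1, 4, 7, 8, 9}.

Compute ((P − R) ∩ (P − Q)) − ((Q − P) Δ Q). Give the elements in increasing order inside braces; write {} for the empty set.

{2, 5, 6}

P − R = {2, 5, 6}
P − Q = {2, 5, 6}
(P − R) ∩ (P − Q) = {2, 5, 6}
Q − P = {3, 9, 10}
(Q − P) Δ Q = {1, 4, 7, 8}
((P − R) ∩ (P − Q)) − ((Q − P) Δ Q) = {2, 5, 6}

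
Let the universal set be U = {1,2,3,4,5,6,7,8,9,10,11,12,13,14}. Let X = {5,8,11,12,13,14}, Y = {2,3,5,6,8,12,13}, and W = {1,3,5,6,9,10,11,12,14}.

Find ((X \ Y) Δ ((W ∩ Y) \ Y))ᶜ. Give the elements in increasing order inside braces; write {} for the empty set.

{1,2,3,4,5,6,7,8,9,10,12,13}

X \ Y = {11,14}
W ∩ Y = {3,5,6,12}
(W ∩ Y) \ Y = {}
(X \ Y) Δ ((W ∩ Y) \ Y) = {11,14}
((X \ Y) Δ ((W ∩ Y) \ Y))ᶜ = {1,2,3,4,5,6,7,8,9,10,12,13}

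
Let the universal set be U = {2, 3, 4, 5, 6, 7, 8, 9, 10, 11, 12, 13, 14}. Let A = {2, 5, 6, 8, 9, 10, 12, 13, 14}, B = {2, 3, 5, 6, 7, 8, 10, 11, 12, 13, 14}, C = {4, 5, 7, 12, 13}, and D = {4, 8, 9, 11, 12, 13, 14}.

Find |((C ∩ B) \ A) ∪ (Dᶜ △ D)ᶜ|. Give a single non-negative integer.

C ∩ B = {5, 7, 12, 13}
(C ∩ B) \ A = {7}
Dᶜ = {2, 3, 5, 6, 7, 10}
Dᶜ △ D = {2, 3, 4, 5, 6, 7, 8, 9, 10, 11, 12, 13, 14}
(Dᶜ △ D)ᶜ = {}
((C ∩ B) \ A) ∪ (Dᶜ △ D)ᶜ = {7}
|((C ∩ B) \ A) ∪ (Dᶜ △ D)ᶜ| = 1

1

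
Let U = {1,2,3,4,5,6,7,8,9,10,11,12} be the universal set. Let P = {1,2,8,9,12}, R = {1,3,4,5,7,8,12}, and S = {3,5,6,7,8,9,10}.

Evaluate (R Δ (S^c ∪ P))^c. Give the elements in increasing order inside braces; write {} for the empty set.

{1,4,6,8,10,12}

S^c = {1,2,4,11,12}
S^c ∪ P = {1,2,4,8,9,11,12}
R Δ (S^c ∪ P) = {2,3,5,7,9,11}
(R Δ (S^c ∪ P))^c = {1,4,6,8,10,12}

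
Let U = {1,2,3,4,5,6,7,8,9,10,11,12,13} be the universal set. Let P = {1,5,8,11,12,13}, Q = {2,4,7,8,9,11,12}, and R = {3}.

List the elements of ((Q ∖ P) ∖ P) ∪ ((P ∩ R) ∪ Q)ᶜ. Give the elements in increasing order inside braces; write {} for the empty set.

{1,2,3,4,5,6,7,9,10,13}

Q ∖ P = {2,4,7,9}
(Q ∖ P) ∖ P = {2,4,7,9}
P ∩ R = {}
(P ∩ R) ∪ Q = {2,4,7,8,9,11,12}
((P ∩ R) ∪ Q)ᶜ = {1,3,5,6,10,13}
((Q ∖ P) ∖ P) ∪ ((P ∩ R) ∪ Q)ᶜ = {1,2,3,4,5,6,7,9,10,13}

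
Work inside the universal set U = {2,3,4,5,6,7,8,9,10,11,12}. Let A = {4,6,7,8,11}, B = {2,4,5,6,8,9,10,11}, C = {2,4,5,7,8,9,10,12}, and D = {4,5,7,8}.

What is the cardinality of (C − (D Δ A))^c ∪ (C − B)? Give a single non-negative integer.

6

D Δ A = {5,6,11}
C − (D Δ A) = {2,4,7,8,9,10,12}
(C − (D Δ A))^c = {3,5,6,11}
C − B = {7,12}
(C − (D Δ A))^c ∪ (C − B) = {3,5,6,7,11,12}
|(C − (D Δ A))^c ∪ (C − B)| = 6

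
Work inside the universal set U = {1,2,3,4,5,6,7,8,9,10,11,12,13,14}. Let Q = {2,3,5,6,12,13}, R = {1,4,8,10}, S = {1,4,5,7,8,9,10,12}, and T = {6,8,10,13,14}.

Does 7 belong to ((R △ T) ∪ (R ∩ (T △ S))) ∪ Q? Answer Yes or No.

No

7 ∉ R and 7 ∉ T, so 7 ∉ R △ T
7 ∉ T and 7 ∈ S, so 7 ∈ T △ S
7 ∉ R and 7 ∈ (T △ S), so 7 ∉ R ∩ (T △ S)
7 ∉ (R △ T) and 7 ∉ (R ∩ (T △ S)), so 7 ∉ (R △ T) ∪ (R ∩ (T △ S))
7 ∉ ((R △ T) ∪ (R ∩ (T △ S))) and 7 ∉ Q, so 7 ∉ ((R △ T) ∪ (R ∩ (T △ S))) ∪ Q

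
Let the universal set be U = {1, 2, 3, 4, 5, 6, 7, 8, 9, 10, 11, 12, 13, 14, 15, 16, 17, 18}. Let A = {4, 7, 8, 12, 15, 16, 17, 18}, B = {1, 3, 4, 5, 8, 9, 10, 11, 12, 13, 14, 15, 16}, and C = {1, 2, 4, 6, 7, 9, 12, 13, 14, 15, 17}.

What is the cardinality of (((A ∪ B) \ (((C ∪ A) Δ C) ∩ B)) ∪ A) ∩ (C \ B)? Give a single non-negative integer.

2

A ∪ B = {1, 3, 4, 5, 7, 8, 9, 10, 11, 12, 13, 14, 15, 16, 17, 18}
C ∪ A = {1, 2, 4, 6, 7, 8, 9, 12, 13, 14, 15, 16, 17, 18}
(C ∪ A) Δ C = {8, 16, 18}
((C ∪ A) Δ C) ∩ B = {8, 16}
(A ∪ B) \ (((C ∪ A) Δ C) ∩ B) = {1, 3, 4, 5, 7, 9, 10, 11, 12, 13, 14, 15, 17, 18}
((A ∪ B) \ (((C ∪ A) Δ C) ∩ B)) ∪ A = {1, 3, 4, 5, 7, 8, 9, 10, 11, 12, 13, 14, 15, 16, 17, 18}
C \ B = {2, 6, 7, 17}
(((A ∪ B) \ (((C ∪ A) Δ C) ∩ B)) ∪ A) ∩ (C \ B) = {7, 17}
|(((A ∪ B) \ (((C ∪ A) Δ C) ∩ B)) ∪ A) ∩ (C \ B)| = 2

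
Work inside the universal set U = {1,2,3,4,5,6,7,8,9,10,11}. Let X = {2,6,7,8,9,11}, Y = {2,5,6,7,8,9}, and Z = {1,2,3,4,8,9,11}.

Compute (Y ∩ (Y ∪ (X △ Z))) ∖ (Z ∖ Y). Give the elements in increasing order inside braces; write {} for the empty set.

X △ Z = {1,3,4,6,7}
Y ∪ (X △ Z) = {1,2,3,4,5,6,7,8,9}
Y ∩ (Y ∪ (X △ Z)) = {2,5,6,7,8,9}
Z ∖ Y = {1,3,4,11}
(Y ∩ (Y ∪ (X △ Z))) ∖ (Z ∖ Y) = {2,5,6,7,8,9}

{2,5,6,7,8,9}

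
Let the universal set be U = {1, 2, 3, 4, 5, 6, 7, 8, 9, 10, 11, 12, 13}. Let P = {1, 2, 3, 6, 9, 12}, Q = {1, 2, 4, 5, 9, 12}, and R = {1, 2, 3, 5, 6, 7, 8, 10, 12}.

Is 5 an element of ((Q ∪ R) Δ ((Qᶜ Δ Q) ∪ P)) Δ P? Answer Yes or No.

No

5 ∈ Q and 5 ∈ R, so 5 ∈ Q ∪ R
5 ∈ Q, so 5 ∉ Qᶜ
5 ∉ Qᶜ and 5 ∈ Q, so 5 ∈ Qᶜ Δ Q
5 ∈ (Qᶜ Δ Q) and 5 ∉ P, so 5 ∈ (Qᶜ Δ Q) ∪ P
5 ∈ (Q ∪ R) and 5 ∈ ((Qᶜ Δ Q) ∪ P), so 5 ∉ (Q ∪ R) Δ ((Qᶜ Δ Q) ∪ P)
5 ∉ ((Q ∪ R) Δ ((Qᶜ Δ Q) ∪ P)) and 5 ∉ P, so 5 ∉ ((Q ∪ R) Δ ((Qᶜ Δ Q) ∪ P)) Δ P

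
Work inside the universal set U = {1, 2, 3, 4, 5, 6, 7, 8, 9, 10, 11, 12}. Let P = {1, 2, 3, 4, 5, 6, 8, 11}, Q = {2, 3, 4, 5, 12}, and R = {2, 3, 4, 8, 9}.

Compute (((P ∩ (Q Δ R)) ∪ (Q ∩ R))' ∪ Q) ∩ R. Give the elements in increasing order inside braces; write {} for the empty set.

Q Δ R = {5, 8, 9, 12}
P ∩ (Q Δ R) = {5, 8}
Q ∩ R = {2, 3, 4}
(P ∩ (Q Δ R)) ∪ (Q ∩ R) = {2, 3, 4, 5, 8}
((P ∩ (Q Δ R)) ∪ (Q ∩ R))' = {1, 6, 7, 9, 10, 11, 12}
((P ∩ (Q Δ R)) ∪ (Q ∩ R))' ∪ Q = {1, 2, 3, 4, 5, 6, 7, 9, 10, 11, 12}
(((P ∩ (Q Δ R)) ∪ (Q ∩ R))' ∪ Q) ∩ R = {2, 3, 4, 9}

{2, 3, 4, 9}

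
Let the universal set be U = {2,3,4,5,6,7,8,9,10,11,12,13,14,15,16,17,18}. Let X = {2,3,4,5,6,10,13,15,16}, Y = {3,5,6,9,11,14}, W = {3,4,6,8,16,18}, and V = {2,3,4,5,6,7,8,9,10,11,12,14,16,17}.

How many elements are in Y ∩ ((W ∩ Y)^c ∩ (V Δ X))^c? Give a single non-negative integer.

W ∩ Y = {3,6}
(W ∩ Y)^c = {2,4,5,7,8,9,10,11,12,13,14,15,16,17,18}
V Δ X = {7,8,9,11,12,13,14,15,17}
(W ∩ Y)^c ∩ (V Δ X) = {7,8,9,11,12,13,14,15,17}
((W ∩ Y)^c ∩ (V Δ X))^c = {2,3,4,5,6,10,16,18}
Y ∩ ((W ∩ Y)^c ∩ (V Δ X))^c = {3,5,6}
|Y ∩ ((W ∩ Y)^c ∩ (V Δ X))^c| = 3

3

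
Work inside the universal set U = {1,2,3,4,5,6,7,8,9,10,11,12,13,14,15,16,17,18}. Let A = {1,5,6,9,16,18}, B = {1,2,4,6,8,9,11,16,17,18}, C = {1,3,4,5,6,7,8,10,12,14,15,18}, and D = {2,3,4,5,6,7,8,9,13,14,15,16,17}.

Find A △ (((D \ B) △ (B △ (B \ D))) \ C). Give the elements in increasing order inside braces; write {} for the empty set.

D \ B = {3,5,7,13,14,15}
B \ D = {1,11,18}
B △ (B \ D) = {2,4,6,8,9,16,17}
(D \ B) △ (B △ (B \ D)) = {2,3,4,5,6,7,8,9,13,14,15,16,17}
((D \ B) △ (B △ (B \ D))) \ C = {2,9,13,16,17}
A △ (((D \ B) △ (B △ (B \ D))) \ C) = {1,2,5,6,13,17,18}

{1,2,5,6,13,17,18}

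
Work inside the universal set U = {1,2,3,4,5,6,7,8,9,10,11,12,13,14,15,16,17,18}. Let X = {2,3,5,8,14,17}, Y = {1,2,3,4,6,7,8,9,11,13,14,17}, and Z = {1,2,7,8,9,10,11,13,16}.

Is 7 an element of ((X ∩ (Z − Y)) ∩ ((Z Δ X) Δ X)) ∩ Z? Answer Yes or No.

7 ∈ Z and 7 ∈ Y, so 7 ∉ Z − Y
7 ∉ X and 7 ∉ (Z − Y), so 7 ∉ X ∩ (Z − Y)
7 ∈ Z and 7 ∉ X, so 7 ∈ Z Δ X
7 ∈ (Z Δ X) and 7 ∉ X, so 7 ∈ (Z Δ X) Δ X
7 ∉ (X ∩ (Z − Y)) and 7 ∈ ((Z Δ X) Δ X), so 7 ∉ (X ∩ (Z − Y)) ∩ ((Z Δ X) Δ X)
7 ∉ ((X ∩ (Z − Y)) ∩ ((Z Δ X) Δ X)) and 7 ∈ Z, so 7 ∉ ((X ∩ (Z − Y)) ∩ ((Z Δ X) Δ X)) ∩ Z

No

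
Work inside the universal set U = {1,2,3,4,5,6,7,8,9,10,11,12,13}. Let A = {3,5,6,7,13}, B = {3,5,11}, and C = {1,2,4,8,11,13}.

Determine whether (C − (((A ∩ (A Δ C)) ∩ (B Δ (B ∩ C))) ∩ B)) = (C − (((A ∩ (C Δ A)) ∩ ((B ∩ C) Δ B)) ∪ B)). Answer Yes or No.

No

A Δ C = {1,2,3,4,5,6,7,8,11}
A ∩ (A Δ C) = {3,5,6,7}
B ∩ C = {11}
B Δ (B ∩ C) = {3,5}
(A ∩ (A Δ C)) ∩ (B Δ (B ∩ C)) = {3,5}
((A ∩ (A Δ C)) ∩ (B Δ (B ∩ C))) ∩ B = {3,5}
C − (((A ∩ (A Δ C)) ∩ (B Δ (B ∩ C))) ∩ B) = {1,2,4,8,11,13}
C Δ A = {1,2,3,4,5,6,7,8,11}
A ∩ (C Δ A) = {3,5,6,7}
(B ∩ C) Δ B = {3,5}
(A ∩ (C Δ A)) ∩ ((B ∩ C) Δ B) = {3,5}
((A ∩ (C Δ A)) ∩ ((B ∩ C) Δ B)) ∪ B = {3,5,11}
C − (((A ∩ (C Δ A)) ∩ ((B ∩ C) Δ B)) ∪ B) = {1,2,4,8,13}
11 ∈ C − (((A ∩ (A Δ C)) ∩ (B Δ (B ∩ C))) ∩ B) but 11 ∉ C − (((A ∩ (C Δ A)) ∩ ((B ∩ C) Δ B)) ∪ B), so they differ.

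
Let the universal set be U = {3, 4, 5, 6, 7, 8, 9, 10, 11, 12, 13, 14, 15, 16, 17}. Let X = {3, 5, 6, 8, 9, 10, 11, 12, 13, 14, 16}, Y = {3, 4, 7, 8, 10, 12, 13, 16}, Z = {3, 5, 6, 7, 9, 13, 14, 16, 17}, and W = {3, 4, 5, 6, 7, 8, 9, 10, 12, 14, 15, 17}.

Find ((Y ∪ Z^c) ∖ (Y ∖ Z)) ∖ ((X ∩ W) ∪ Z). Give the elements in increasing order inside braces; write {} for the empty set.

{11, 15}

Z^c = {4, 8, 10, 11, 12, 15}
Y ∪ Z^c = {3, 4, 7, 8, 10, 11, 12, 13, 15, 16}
Y ∖ Z = {4, 8, 10, 12}
(Y ∪ Z^c) ∖ (Y ∖ Z) = {3, 7, 11, 13, 15, 16}
X ∩ W = {3, 5, 6, 8, 9, 10, 12, 14}
(X ∩ W) ∪ Z = {3, 5, 6, 7, 8, 9, 10, 12, 13, 14, 16, 17}
((Y ∪ Z^c) ∖ (Y ∖ Z)) ∖ ((X ∩ W) ∪ Z) = {11, 15}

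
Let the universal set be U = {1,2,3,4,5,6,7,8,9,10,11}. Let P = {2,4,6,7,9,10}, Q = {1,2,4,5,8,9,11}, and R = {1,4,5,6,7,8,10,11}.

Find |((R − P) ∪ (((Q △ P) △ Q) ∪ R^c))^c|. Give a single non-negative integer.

R − P = {1,5,8,11}
Q △ P = {1,5,6,7,8,10,11}
(Q △ P) △ Q = {2,4,6,7,9,10}
R^c = {2,3,9}
((Q △ P) △ Q) ∪ R^c = {2,3,4,6,7,9,10}
(R − P) ∪ (((Q △ P) △ Q) ∪ R^c) = {1,2,3,4,5,6,7,8,9,10,11}
((R − P) ∪ (((Q △ P) △ Q) ∪ R^c))^c = {}
|((R − P) ∪ (((Q △ P) △ Q) ∪ R^c))^c| = 0

0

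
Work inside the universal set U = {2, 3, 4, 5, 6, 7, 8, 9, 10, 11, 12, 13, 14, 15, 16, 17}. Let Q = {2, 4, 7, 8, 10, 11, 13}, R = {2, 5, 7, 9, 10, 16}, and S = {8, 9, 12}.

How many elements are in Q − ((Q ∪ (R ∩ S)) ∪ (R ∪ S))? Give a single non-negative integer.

0

R ∩ S = {9}
Q ∪ (R ∩ S) = {2, 4, 7, 8, 9, 10, 11, 13}
R ∪ S = {2, 5, 7, 8, 9, 10, 12, 16}
(Q ∪ (R ∩ S)) ∪ (R ∪ S) = {2, 4, 5, 7, 8, 9, 10, 11, 12, 13, 16}
Q − ((Q ∪ (R ∩ S)) ∪ (R ∪ S)) = {}
|Q − ((Q ∪ (R ∩ S)) ∪ (R ∪ S))| = 0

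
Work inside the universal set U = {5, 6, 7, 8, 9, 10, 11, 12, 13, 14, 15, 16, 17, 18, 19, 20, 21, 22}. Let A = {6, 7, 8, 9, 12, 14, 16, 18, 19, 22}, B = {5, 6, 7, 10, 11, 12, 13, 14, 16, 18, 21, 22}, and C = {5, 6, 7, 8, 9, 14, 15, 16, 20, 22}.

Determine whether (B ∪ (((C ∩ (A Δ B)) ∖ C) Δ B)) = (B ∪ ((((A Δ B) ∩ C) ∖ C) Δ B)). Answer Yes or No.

Yes

A Δ B = {5, 8, 9, 10, 11, 13, 19, 21}
C ∩ (A Δ B) = {5, 8, 9}
(C ∩ (A Δ B)) ∖ C = {}
((C ∩ (A Δ B)) ∖ C) Δ B = {5, 6, 7, 10, 11, 12, 13, 14, 16, 18, 21, 22}
B ∪ (((C ∩ (A Δ B)) ∖ C) Δ B) = {5, 6, 7, 10, 11, 12, 13, 14, 16, 18, 21, 22}
(A Δ B) ∩ C = {5, 8, 9}
((A Δ B) ∩ C) ∖ C = {}
(((A Δ B) ∩ C) ∖ C) Δ B = {5, 6, 7, 10, 11, 12, 13, 14, 16, 18, 21, 22}
B ∪ ((((A Δ B) ∩ C) ∖ C) Δ B) = {5, 6, 7, 10, 11, 12, 13, 14, 16, 18, 21, 22}
Both equal {5, 6, 7, 10, 11, 12, 13, 14, 16, 18, 21, 22}, so B ∪ (((C ∩ (A Δ B)) ∖ C) Δ B) = B ∪ ((((A Δ B) ∩ C) ∖ C) Δ B).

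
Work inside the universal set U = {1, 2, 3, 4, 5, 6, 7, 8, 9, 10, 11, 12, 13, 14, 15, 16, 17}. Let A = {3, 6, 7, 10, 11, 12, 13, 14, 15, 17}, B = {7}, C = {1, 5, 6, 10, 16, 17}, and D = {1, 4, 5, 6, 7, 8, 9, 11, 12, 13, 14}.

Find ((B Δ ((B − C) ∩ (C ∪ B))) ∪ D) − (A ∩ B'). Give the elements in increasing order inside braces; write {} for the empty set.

B − C = {7}
C ∪ B = {1, 5, 6, 7, 10, 16, 17}
(B − C) ∩ (C ∪ B) = {7}
B Δ ((B − C) ∩ (C ∪ B)) = {}
(B Δ ((B − C) ∩ (C ∪ B))) ∪ D = {1, 4, 5, 6, 7, 8, 9, 11, 12, 13, 14}
B' = {1, 2, 3, 4, 5, 6, 8, 9, 10, 11, 12, 13, 14, 15, 16, 17}
A ∩ B' = {3, 6, 10, 11, 12, 13, 14, 15, 17}
((B Δ ((B − C) ∩ (C ∪ B))) ∪ D) − (A ∩ B') = {1, 4, 5, 7, 8, 9}

{1, 4, 5, 7, 8, 9}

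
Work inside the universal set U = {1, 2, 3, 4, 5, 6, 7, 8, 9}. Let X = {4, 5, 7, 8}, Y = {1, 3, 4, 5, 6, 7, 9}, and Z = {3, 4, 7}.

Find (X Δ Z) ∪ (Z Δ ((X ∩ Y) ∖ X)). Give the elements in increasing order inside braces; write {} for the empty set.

{3, 4, 5, 7, 8}

X Δ Z = {3, 5, 8}
X ∩ Y = {4, 5, 7}
(X ∩ Y) ∖ X = {}
Z Δ ((X ∩ Y) ∖ X) = {3, 4, 7}
(X Δ Z) ∪ (Z Δ ((X ∩ Y) ∖ X)) = {3, 4, 5, 7, 8}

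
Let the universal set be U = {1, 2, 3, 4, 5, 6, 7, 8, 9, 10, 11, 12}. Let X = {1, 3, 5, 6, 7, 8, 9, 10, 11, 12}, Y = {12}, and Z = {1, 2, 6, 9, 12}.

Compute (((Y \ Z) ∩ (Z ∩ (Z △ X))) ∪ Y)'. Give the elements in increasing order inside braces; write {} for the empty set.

Y \ Z = {}
Z △ X = {2, 3, 5, 7, 8, 10, 11}
Z ∩ (Z △ X) = {2}
(Y \ Z) ∩ (Z ∩ (Z △ X)) = {}
((Y \ Z) ∩ (Z ∩ (Z △ X))) ∪ Y = {12}
(((Y \ Z) ∩ (Z ∩ (Z △ X))) ∪ Y)' = {1, 2, 3, 4, 5, 6, 7, 8, 9, 10, 11}

{1, 2, 3, 4, 5, 6, 7, 8, 9, 10, 11}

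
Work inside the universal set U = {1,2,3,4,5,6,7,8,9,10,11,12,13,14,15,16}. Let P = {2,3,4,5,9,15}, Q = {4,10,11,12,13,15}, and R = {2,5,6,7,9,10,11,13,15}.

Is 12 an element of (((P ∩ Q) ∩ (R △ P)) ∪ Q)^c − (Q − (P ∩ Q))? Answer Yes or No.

No

12 ∉ P and 12 ∈ Q, so 12 ∉ P ∩ Q
12 ∉ R and 12 ∉ P, so 12 ∉ R △ P
12 ∉ (P ∩ Q) and 12 ∉ (R △ P), so 12 ∉ (P ∩ Q) ∩ (R △ P)
12 ∉ ((P ∩ Q) ∩ (R △ P)) and 12 ∈ Q, so 12 ∈ ((P ∩ Q) ∩ (R △ P)) ∪ Q
12 ∉ (((P ∩ Q) ∩ (R △ P)) ∪ Q)^c since 12 ∈ (((P ∩ Q) ∩ (R △ P)) ∪ Q)
12 ∉ P and 12 ∈ Q, so 12 ∉ P ∩ Q
12 ∈ Q and 12 ∉ (P ∩ Q), so 12 ∈ Q − (P ∩ Q)
12 ∉ (((P ∩ Q) ∩ (R △ P)) ∪ Q)^c and 12 ∈ (Q − (P ∩ Q)), so 12 ∉ (((P ∩ Q) ∩ (R △ P)) ∪ Q)^c − (Q − (P ∩ Q))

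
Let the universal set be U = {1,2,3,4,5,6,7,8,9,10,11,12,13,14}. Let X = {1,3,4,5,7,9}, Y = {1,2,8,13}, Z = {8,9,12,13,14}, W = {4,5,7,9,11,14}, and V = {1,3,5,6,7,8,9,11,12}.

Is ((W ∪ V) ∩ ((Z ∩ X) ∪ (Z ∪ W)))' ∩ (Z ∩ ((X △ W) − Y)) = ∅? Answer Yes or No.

Yes

W ∪ V = {1,3,4,5,6,7,8,9,11,12,14}
Z ∩ X = {9}
Z ∪ W = {4,5,7,8,9,11,12,13,14}
(Z ∩ X) ∪ (Z ∪ W) = {4,5,7,8,9,11,12,13,14}
(W ∪ V) ∩ ((Z ∩ X) ∪ (Z ∪ W)) = {4,5,7,8,9,11,12,14}
((W ∪ V) ∩ ((Z ∩ X) ∪ (Z ∪ W)))' = {1,2,3,6,10,13}
X △ W = {1,3,11,14}
(X △ W) − Y = {3,11,14}
Z ∩ ((X △ W) − Y) = {14}
{1,2,3,6,10,13} and {14} share no elements.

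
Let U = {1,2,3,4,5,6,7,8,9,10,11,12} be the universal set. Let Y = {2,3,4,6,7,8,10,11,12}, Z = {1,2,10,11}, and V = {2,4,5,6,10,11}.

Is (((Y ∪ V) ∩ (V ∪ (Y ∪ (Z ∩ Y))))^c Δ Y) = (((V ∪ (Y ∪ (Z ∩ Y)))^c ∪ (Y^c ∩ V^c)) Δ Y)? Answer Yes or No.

Yes

Y ∪ V = {2,3,4,5,6,7,8,10,11,12}
Z ∩ Y = {2,10,11}
Y ∪ (Z ∩ Y) = {2,3,4,6,7,8,10,11,12}
V ∪ (Y ∪ (Z ∩ Y)) = {2,3,4,5,6,7,8,10,11,12}
(Y ∪ V) ∩ (V ∪ (Y ∪ (Z ∩ Y))) = {2,3,4,5,6,7,8,10,11,12}
((Y ∪ V) ∩ (V ∪ (Y ∪ (Z ∩ Y))))^c = {1,9}
((Y ∪ V) ∩ (V ∪ (Y ∪ (Z ∩ Y))))^c Δ Y = {1,2,3,4,6,7,8,9,10,11,12}
(V ∪ (Y ∪ (Z ∩ Y)))^c = {1,9}
Y^c = {1,5,9}
V^c = {1,3,7,8,9,12}
Y^c ∩ V^c = {1,9}
(V ∪ (Y ∪ (Z ∩ Y)))^c ∪ (Y^c ∩ V^c) = {1,9}
((V ∪ (Y ∪ (Z ∩ Y)))^c ∪ (Y^c ∩ V^c)) Δ Y = {1,2,3,4,6,7,8,9,10,11,12}
Both equal {1,2,3,4,6,7,8,9,10,11,12}, so ((Y ∪ V) ∩ (V ∪ (Y ∪ (Z ∩ Y))))^c Δ Y = ((V ∪ (Y ∪ (Z ∩ Y)))^c ∪ (Y^c ∩ V^c)) Δ Y.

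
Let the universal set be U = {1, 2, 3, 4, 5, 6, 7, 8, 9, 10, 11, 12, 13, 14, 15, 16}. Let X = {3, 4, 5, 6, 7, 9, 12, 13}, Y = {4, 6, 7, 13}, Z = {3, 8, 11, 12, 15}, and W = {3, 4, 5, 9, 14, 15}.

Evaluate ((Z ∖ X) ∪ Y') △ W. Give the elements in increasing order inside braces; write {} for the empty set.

{1, 2, 4, 8, 10, 11, 12, 16}

Z ∖ X = {8, 11, 15}
Y' = {1, 2, 3, 5, 8, 9, 10, 11, 12, 14, 15, 16}
(Z ∖ X) ∪ Y' = {1, 2, 3, 5, 8, 9, 10, 11, 12, 14, 15, 16}
((Z ∖ X) ∪ Y') △ W = {1, 2, 4, 8, 10, 11, 12, 16}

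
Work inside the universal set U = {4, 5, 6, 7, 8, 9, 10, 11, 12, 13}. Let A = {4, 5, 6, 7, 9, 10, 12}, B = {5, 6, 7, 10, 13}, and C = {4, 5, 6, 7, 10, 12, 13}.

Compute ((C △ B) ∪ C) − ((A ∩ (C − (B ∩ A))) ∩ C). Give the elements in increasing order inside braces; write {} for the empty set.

{5, 6, 7, 10, 13}

C △ B = {4, 12}
(C △ B) ∪ C = {4, 5, 6, 7, 10, 12, 13}
B ∩ A = {5, 6, 7, 10}
C − (B ∩ A) = {4, 12, 13}
A ∩ (C − (B ∩ A)) = {4, 12}
(A ∩ (C − (B ∩ A))) ∩ C = {4, 12}
((C △ B) ∪ C) − ((A ∩ (C − (B ∩ A))) ∩ C) = {5, 6, 7, 10, 13}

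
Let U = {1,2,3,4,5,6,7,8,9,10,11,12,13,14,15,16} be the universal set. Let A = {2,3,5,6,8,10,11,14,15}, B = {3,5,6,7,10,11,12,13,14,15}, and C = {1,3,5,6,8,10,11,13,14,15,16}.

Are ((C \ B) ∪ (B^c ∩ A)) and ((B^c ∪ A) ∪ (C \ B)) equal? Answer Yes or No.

No

C \ B = {1,8,16}
B^c = {1,2,4,8,9,16}
B^c ∩ A = {2,8}
(C \ B) ∪ (B^c ∩ A) = {1,2,8,16}
B^c ∪ A = {1,2,3,4,5,6,8,9,10,11,14,15,16}
(B^c ∪ A) ∪ (C \ B) = {1,2,3,4,5,6,8,9,10,11,14,15,16}
3 ∈ (B^c ∪ A) ∪ (C \ B) but 3 ∉ (C \ B) ∪ (B^c ∩ A), so they differ.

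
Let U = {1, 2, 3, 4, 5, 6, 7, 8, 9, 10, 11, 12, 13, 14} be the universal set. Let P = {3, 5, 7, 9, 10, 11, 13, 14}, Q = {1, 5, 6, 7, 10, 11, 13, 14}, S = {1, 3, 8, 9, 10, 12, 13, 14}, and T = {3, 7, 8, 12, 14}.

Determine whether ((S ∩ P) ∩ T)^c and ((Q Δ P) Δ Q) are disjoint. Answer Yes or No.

No

S ∩ P = {3, 9, 10, 13, 14}
(S ∩ P) ∩ T = {3, 14}
((S ∩ P) ∩ T)^c = {1, 2, 4, 5, 6, 7, 8, 9, 10, 11, 12, 13}
Q Δ P = {1, 3, 6, 9}
(Q Δ P) Δ Q = {3, 5, 7, 9, 10, 11, 13, 14}
5 lies in both, so they are not disjoint.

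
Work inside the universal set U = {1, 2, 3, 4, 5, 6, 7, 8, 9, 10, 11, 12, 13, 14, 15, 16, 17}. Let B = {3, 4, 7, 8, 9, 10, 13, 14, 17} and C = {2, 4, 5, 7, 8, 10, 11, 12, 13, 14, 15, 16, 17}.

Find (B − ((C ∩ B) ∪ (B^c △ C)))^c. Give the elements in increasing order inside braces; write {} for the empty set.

C ∩ B = {4, 7, 8, 10, 13, 14, 17}
B^c = {1, 2, 5, 6, 11, 12, 15, 16}
B^c △ C = {1, 4, 6, 7, 8, 10, 13, 14, 17}
(C ∩ B) ∪ (B^c △ C) = {1, 4, 6, 7, 8, 10, 13, 14, 17}
B − ((C ∩ B) ∪ (B^c △ C)) = {3, 9}
(B − ((C ∩ B) ∪ (B^c △ C)))^c = {1, 2, 4, 5, 6, 7, 8, 10, 11, 12, 13, 14, 15, 16, 17}

{1, 2, 4, 5, 6, 7, 8, 10, 11, 12, 13, 14, 15, 16, 17}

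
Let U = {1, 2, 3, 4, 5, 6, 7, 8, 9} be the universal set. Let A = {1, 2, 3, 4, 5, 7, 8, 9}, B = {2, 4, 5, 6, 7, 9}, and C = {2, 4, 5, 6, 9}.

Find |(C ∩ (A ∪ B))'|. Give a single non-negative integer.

A ∪ B = {1, 2, 3, 4, 5, 6, 7, 8, 9}
C ∩ (A ∪ B) = {2, 4, 5, 6, 9}
(C ∩ (A ∪ B))' = {1, 3, 7, 8}
|(C ∩ (A ∪ B))'| = 4

4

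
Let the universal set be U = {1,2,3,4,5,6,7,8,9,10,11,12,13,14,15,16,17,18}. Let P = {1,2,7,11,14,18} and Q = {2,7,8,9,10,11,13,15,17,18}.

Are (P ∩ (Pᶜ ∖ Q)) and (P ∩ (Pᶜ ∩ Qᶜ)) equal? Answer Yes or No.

Pᶜ = {3,4,5,6,8,9,10,12,13,15,16,17}
Pᶜ ∖ Q = {3,4,5,6,12,16}
P ∩ (Pᶜ ∖ Q) = {}
Qᶜ = {1,3,4,5,6,12,14,16}
Pᶜ ∩ Qᶜ = {3,4,5,6,12,16}
P ∩ (Pᶜ ∩ Qᶜ) = {}
Both equal {}, so P ∩ (Pᶜ ∖ Q) = P ∩ (Pᶜ ∩ Qᶜ).

Yes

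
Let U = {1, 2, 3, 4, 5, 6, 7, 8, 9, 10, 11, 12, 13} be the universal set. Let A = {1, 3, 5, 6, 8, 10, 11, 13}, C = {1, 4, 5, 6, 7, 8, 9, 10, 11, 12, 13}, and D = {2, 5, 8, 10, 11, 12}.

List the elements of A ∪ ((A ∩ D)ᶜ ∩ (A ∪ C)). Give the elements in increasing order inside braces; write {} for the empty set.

A ∩ D = {5, 8, 10, 11}
(A ∩ D)ᶜ = {1, 2, 3, 4, 6, 7, 9, 12, 13}
A ∪ C = {1, 3, 4, 5, 6, 7, 8, 9, 10, 11, 12, 13}
(A ∩ D)ᶜ ∩ (A ∪ C) = {1, 3, 4, 6, 7, 9, 12, 13}
A ∪ ((A ∩ D)ᶜ ∩ (A ∪ C)) = {1, 3, 4, 5, 6, 7, 8, 9, 10, 11, 12, 13}

{1, 3, 4, 5, 6, 7, 8, 9, 10, 11, 12, 13}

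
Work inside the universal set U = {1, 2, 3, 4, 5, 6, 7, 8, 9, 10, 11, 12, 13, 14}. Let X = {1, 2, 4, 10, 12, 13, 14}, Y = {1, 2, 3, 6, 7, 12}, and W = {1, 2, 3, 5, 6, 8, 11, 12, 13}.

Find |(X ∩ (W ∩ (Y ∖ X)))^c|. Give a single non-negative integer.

Y ∖ X = {3, 6, 7}
W ∩ (Y ∖ X) = {3, 6}
X ∩ (W ∩ (Y ∖ X)) = {}
(X ∩ (W ∩ (Y ∖ X)))^c = {1, 2, 3, 4, 5, 6, 7, 8, 9, 10, 11, 12, 13, 14}
|(X ∩ (W ∩ (Y ∖ X)))^c| = 14

14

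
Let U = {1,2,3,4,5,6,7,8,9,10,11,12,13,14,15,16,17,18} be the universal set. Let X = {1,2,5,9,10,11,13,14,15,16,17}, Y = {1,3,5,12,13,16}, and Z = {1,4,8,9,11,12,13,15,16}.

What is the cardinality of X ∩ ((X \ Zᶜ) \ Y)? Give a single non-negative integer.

3

Zᶜ = {2,3,5,6,7,10,14,17,18}
X \ Zᶜ = {1,9,11,13,15,16}
(X \ Zᶜ) \ Y = {9,11,15}
X ∩ ((X \ Zᶜ) \ Y) = {9,11,15}
|X ∩ ((X \ Zᶜ) \ Y)| = 3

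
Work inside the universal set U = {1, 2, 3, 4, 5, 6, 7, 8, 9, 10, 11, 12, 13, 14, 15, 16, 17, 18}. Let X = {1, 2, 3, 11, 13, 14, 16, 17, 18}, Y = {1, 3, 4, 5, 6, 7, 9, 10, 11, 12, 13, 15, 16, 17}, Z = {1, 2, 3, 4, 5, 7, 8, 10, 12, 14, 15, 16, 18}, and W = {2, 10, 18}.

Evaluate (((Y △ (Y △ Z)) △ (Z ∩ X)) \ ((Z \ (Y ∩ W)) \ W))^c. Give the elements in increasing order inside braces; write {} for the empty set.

{1, 2, 3, 4, 5, 6, 7, 8, 9, 11, 12, 13, 14, 15, 16, 17, 18}

Y △ Z = {2, 6, 8, 9, 11, 13, 14, 17, 18}
Y △ (Y △ Z) = {1, 2, 3, 4, 5, 7, 8, 10, 12, 14, 15, 16, 18}
Z ∩ X = {1, 2, 3, 14, 16, 18}
(Y △ (Y △ Z)) △ (Z ∩ X) = {4, 5, 7, 8, 10, 12, 15}
Y ∩ W = {10}
Z \ (Y ∩ W) = {1, 2, 3, 4, 5, 7, 8, 12, 14, 15, 16, 18}
(Z \ (Y ∩ W)) \ W = {1, 3, 4, 5, 7, 8, 12, 14, 15, 16}
((Y △ (Y △ Z)) △ (Z ∩ X)) \ ((Z \ (Y ∩ W)) \ W) = {10}
(((Y △ (Y △ Z)) △ (Z ∩ X)) \ ((Z \ (Y ∩ W)) \ W))^c = {1, 2, 3, 4, 5, 6, 7, 8, 9, 11, 12, 13, 14, 15, 16, 17, 18}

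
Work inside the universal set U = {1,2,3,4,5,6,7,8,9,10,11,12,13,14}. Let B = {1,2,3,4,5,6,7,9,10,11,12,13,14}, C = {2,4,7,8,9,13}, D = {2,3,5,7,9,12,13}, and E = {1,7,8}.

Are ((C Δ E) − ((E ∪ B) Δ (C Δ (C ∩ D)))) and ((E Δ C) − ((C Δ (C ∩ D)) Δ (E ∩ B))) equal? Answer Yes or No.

C Δ E = {1,2,4,9,13}
E ∪ B = {1,2,3,4,5,6,7,8,9,10,11,12,13,14}
C ∩ D = {2,7,9,13}
C Δ (C ∩ D) = {4,8}
(E ∪ B) Δ (C Δ (C ∩ D)) = {1,2,3,5,6,7,9,10,11,12,13,14}
(C Δ E) − ((E ∪ B) Δ (C Δ (C ∩ D))) = {4}
E Δ C = {1,2,4,9,13}
E ∩ B = {1,7}
(C Δ (C ∩ D)) Δ (E ∩ B) = {1,4,7,8}
(E Δ C) − ((C Δ (C ∩ D)) Δ (E ∩ B)) = {2,9,13}
2 ∈ (E Δ C) − ((C Δ (C ∩ D)) Δ (E ∩ B)) but 2 ∉ (C Δ E) − ((E ∪ B) Δ (C Δ (C ∩ D))), so they differ.

No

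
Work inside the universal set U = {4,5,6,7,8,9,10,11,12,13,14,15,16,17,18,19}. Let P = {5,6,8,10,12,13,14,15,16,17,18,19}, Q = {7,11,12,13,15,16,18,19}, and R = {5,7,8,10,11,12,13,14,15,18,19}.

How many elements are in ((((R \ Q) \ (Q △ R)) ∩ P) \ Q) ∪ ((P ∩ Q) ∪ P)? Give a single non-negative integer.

12

R \ Q = {5,8,10,14}
Q △ R = {5,8,10,14,16}
(R \ Q) \ (Q △ R) = {}
((R \ Q) \ (Q △ R)) ∩ P = {}
(((R \ Q) \ (Q △ R)) ∩ P) \ Q = {}
P ∩ Q = {12,13,15,16,18,19}
(P ∩ Q) ∪ P = {5,6,8,10,12,13,14,15,16,17,18,19}
((((R \ Q) \ (Q △ R)) ∩ P) \ Q) ∪ ((P ∩ Q) ∪ P) = {5,6,8,10,12,13,14,15,16,17,18,19}
|((((R \ Q) \ (Q △ R)) ∩ P) \ Q) ∪ ((P ∩ Q) ∪ P)| = 12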